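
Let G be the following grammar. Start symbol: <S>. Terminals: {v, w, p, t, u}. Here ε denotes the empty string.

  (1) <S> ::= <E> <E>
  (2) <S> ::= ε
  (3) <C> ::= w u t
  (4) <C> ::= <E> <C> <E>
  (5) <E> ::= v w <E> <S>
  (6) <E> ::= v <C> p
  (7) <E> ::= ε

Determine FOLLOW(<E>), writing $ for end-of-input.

{$, p, v, w}

FIRST(<E>): from <E>::=v w <E> <S> we get {v}; from <E>::=v <C> p we get {v}; from <E>::=ε we get {ε}. So FIRST(<E>) = {ε, v}.
FIRST(<S>): from <S>::=<E> <E> we get {ε, v}; from <S>::=ε we get {ε}. So FIRST(<S>) = {ε, v}.
FIRST(<C>): from <C>::=w u t we get {w}; from <C>::=<E> <C> <E> we get {v, w}. So FIRST(<C>) = {v, w}.
FOLLOW(<S>) includes $ since <S> is the start symbol.
FOLLOW(<C>): in <C>::=<E> <C> <E>, <C> is followed by <E> with FIRST {ε, v}; in <C>::=<E> <C> <E>, the suffix after <C> is nullable (adds nothing new); in <E>::=v <C> p, <C> is followed by p with FIRST {p}. Thus FOLLOW(<C>) = {p, v}.
FOLLOW(<S>): in <E>::=v w <E> <S>, the suffix after <S> is empty, so FOLLOW(<S>) ⊇ FOLLOW(<E>) = {$, p, v, w}. Thus FOLLOW(<S>) = {$, p, v, w}.
FOLLOW(<E>): in <S>::=<E> <E> (occurrence 1), <E> is followed by <E> with FIRST {ε, v}; in <S>::=<E> <E> (occurrence 1), the suffix after <E> is nullable, so FOLLOW(<E>) ⊇ FOLLOW(<S>) = {$, p, v, w}; in <S>::=<E> <E> (occurrence 2), the suffix after <E> is empty, so FOLLOW(<E>) ⊇ FOLLOW(<S>) = {$, p, v, w}; in <C>::=<E> <C> <E> (occurrence 1), <E> is followed by <C> <E> with FIRST {v, w}; in <C>::=<E> <C> <E> (occurrence 2), the suffix after <E> is empty, so FOLLOW(<E>) ⊇ FOLLOW(<C>) = {p, v}; in <E>::=v w <E> <S>, <E> is followed by <S> with FIRST {ε, v}; in <E>::=v w <E> <S>, the suffix after <E> is nullable (adds nothing new). Thus FOLLOW(<E>) = {$, p, v, w}.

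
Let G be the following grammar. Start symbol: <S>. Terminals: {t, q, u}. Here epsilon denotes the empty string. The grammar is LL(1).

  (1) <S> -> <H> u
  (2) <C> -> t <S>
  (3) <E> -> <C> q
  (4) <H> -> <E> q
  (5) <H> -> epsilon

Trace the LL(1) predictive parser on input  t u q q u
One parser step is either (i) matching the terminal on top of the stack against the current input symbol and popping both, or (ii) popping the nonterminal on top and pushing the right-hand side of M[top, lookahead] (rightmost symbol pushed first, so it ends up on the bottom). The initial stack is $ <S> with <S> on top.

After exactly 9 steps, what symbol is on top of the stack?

q

step 1: stack=$ <S>  input=t u q q u $  — expand <S> -> <H> u
step 2: stack=$ u <H>  input=t u q q u $  — expand <H> -> <E> q
step 3: stack=$ u q <E>  input=t u q q u $  — expand <E> -> <C> q
step 4: stack=$ u q q <C>  input=t u q q u $  — expand <C> -> t <S>
step 5: stack=$ u q q <S> t  input=t u q q u $  — match t
step 6: stack=$ u q q <S>  input=u q q u $  — expand <S> -> <H> u
step 7: stack=$ u q q u <H>  input=u q q u $  — expand <H> -> epsilon
step 8: stack=$ u q q u  input=u q q u $  — match u
step 9: stack=$ u q q  input=q q u $  — match q
Stack after step 9: $ u q (top = q).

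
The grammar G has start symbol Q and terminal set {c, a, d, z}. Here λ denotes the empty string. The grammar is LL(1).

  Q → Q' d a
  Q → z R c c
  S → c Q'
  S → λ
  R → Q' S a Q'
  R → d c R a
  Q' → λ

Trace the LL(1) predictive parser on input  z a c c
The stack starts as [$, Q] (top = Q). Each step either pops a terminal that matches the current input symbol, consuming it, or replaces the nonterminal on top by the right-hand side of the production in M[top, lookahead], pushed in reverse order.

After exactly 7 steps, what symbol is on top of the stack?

     Stack            Input      Action
  1  $ Q              z a c c $  expand Q → z R c c
  2  $ c c R z        z a c c $  match z
  3  $ c c R          a c c $    expand R → Q' S a Q'
  4  $ c c Q' a S Q'  a c c $    expand Q' → λ
  5  $ c c Q' a S     a c c $    expand S → λ
  6  $ c c Q' a       a c c $    match a
  7  $ c c Q'         c c $      expand Q' → λ
Stack after step 7: $ c c (top = c).

c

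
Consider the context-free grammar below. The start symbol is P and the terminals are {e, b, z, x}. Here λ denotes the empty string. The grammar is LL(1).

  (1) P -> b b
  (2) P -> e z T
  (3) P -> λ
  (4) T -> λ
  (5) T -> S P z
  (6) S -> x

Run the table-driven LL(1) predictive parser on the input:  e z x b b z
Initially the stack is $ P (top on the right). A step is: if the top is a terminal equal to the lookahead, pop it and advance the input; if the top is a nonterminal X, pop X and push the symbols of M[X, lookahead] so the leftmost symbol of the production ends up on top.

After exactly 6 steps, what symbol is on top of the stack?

     Stack    Input          Action
  1  $ P      e z x b b z $  expand P -> e z T
  2  $ T z e  e z x b b z $  match e
  3  $ T z    z x b b z $    match z
  4  $ T      x b b z $      expand T -> S P z
  5  $ z P S  x b b z $      expand S -> x
  6  $ z P x  x b b z $      match x
Stack after step 6: $ z P (top = P).

P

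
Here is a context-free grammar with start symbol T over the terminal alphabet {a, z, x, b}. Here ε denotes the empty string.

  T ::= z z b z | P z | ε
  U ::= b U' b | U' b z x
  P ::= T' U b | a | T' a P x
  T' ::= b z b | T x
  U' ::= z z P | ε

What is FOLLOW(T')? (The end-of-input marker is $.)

FIRST(U') = {ε, z}
FIRST(U) = {b, z}  (via U' b z x)
FIRST(T) = {ε, a, b, x, z}  (via P z)
FIRST(T') = {a, b, x, z}  (via T x)
FIRST(P) = {a, b, x, z}  (via T' U b, T' a P x)
FOLLOW(T) includes $ since T is the start symbol.
FOLLOW(T): in T'::=T x, T is followed by x with FIRST {x}. Thus FOLLOW(T) = {$, x}.
FOLLOW(U): in P::=T' U b, U is followed by b with FIRST {b}. Thus FOLLOW(U) = {b}.
FOLLOW(T'): in P::=T' U b, T' is followed by U b with FIRST {b, z}; in P::=T' a P x, T' is followed by a P x with FIRST {a}. Thus FOLLOW(T') = {a, b, z}.
FOLLOW(U'): in U::=b U' b, U' is followed by b with FIRST {b}; in U::=U' b z x, U' is followed by b z x with FIRST {b}. Thus FOLLOW(U') = {b}.
FOLLOW(P): in T::=P z, P is followed by z with FIRST {z}; in P::=T' a P x, P is followed by x with FIRST {x}; in U'::=z z P, the suffix after P is empty, so FOLLOW(P) ⊇ FOLLOW(U') = {b}. Thus FOLLOW(P) = {b, x, z}.

{a, b, z}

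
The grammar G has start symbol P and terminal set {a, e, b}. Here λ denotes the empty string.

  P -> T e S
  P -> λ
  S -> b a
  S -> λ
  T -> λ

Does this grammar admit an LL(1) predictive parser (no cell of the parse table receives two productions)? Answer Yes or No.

FIRST(P) = {λ, e}
FIRST(S) = {λ, b}
FIRST(T) = {λ}
FOLLOW(P) = {$}
FOLLOW(S) = {$}
FOLLOW(T) = {e}
Each cell of M receives at most one production.

Yes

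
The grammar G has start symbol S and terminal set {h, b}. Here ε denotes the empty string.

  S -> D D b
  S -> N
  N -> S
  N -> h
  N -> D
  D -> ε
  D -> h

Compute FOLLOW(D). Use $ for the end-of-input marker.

FIRST(D) = {ε, h}
FIRST(S) = {ε, b, h}  (via D D b, N)
FIRST(N) = {ε, b, h}  (via S, D)
FOLLOW(S) includes $ since S is the start symbol.
FOLLOW(S): in N->S, the suffix after S is empty, so FOLLOW(S) ⊇ FOLLOW(N) = {$}. Thus FOLLOW(S) = {$}.
FOLLOW(N): in S->N, the suffix after N is empty, so FOLLOW(N) ⊇ FOLLOW(S) = {$}. Thus FOLLOW(N) = {$}.
FOLLOW(D): in S->D D b (occurrence 1), D is followed by D b with FIRST {b, h}; in S->D D b (occurrence 2), D is followed by b with FIRST {b}; in N->D, the suffix after D is empty, so FOLLOW(D) ⊇ FOLLOW(N) = {$}. Thus FOLLOW(D) = {$, b, h}.

{$, b, h}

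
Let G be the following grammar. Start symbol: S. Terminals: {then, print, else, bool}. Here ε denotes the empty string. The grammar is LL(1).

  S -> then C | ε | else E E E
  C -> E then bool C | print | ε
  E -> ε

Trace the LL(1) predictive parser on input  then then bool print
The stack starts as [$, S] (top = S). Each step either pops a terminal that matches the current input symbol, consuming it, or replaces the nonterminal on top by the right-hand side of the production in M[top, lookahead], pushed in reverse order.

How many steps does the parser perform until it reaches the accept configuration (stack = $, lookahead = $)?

8

step 1: stack=$ S  input=then then bool print $  — expand S -> then C
step 2: stack=$ C then  input=then then bool print $  — match then
step 3: stack=$ C  input=then bool print $  — expand C -> E then bool C
step 4: stack=$ C bool then E  input=then bool print $  — expand E -> ε
step 5: stack=$ C bool then  input=then bool print $  — match then
step 6: stack=$ C bool  input=bool print $  — match bool
step 7: stack=$ C  input=print $  — expand C -> print
step 8: stack=$ print  input=print $  — match print
Accept reached after 8 steps.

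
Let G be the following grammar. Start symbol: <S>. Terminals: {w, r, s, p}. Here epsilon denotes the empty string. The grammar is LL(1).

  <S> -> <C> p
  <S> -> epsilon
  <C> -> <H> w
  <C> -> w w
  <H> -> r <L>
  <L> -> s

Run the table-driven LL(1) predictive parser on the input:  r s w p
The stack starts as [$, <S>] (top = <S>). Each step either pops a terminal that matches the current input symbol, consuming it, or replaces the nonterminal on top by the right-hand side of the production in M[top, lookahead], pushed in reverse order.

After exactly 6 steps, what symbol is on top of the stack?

     Stack        Input      Action
  1  $ <S>        r s w p $  expand <S> -> <C> p
  2  $ p <C>      r s w p $  expand <C> -> <H> w
  3  $ p w <H>    r s w p $  expand <H> -> r <L>
  4  $ p w <L> r  r s w p $  match r
  5  $ p w <L>    s w p $    expand <L> -> s
  6  $ p w s      s w p $    match s
Stack after step 6: $ p w (top = w).

w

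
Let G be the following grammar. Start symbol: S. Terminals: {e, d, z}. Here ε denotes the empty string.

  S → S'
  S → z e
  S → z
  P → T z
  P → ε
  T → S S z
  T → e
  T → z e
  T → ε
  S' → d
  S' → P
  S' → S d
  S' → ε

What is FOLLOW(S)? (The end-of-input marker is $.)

FIRST(S) = {ε, d, e, z}  (via S')
FIRST(T) = {ε, d, e, z}  (via S S z)
FIRST(P) = {ε, d, e, z}  (via T z)
FIRST(S') = {ε, d, e, z}  (via P, S d)
FOLLOW(S) includes $ since S is the start symbol.
FOLLOW(S): in T→S S z (occurrence 1), S is followed by S z with FIRST {d, e, z}; in T→S S z (occurrence 2), S is followed by z with FIRST {z}; in S'→S d, S is followed by d with FIRST {d}. Thus FOLLOW(S) = {$, d, e, z}.
FOLLOW(T): in P→T z, T is followed by z with FIRST {z}. Thus FOLLOW(T) = {z}.
FOLLOW(S'): in S→S', the suffix after S' is empty, so FOLLOW(S') ⊇ FOLLOW(S) = {$, d, e, z}. Thus FOLLOW(S') = {$, d, e, z}.
FOLLOW(P): in S'→P, the suffix after P is empty, so FOLLOW(P) ⊇ FOLLOW(S') = {$, d, e, z}. Thus FOLLOW(P) = {$, d, e, z}.

{$, d, e, z}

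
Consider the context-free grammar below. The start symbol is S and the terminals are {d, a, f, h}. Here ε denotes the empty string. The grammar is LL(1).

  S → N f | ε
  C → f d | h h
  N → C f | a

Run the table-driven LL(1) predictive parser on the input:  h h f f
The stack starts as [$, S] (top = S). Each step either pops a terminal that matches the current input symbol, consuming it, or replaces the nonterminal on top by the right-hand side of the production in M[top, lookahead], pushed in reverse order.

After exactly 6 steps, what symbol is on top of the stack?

f

step 1: stack=$ S  input=h h f f $  — expand S → N f
step 2: stack=$ f N  input=h h f f $  — expand N → C f
step 3: stack=$ f f C  input=h h f f $  — expand C → h h
step 4: stack=$ f f h h  input=h h f f $  — match h
step 5: stack=$ f f h  input=h f f $  — match h
step 6: stack=$ f f  input=f f $  — match f
Stack after step 6: $ f (top = f).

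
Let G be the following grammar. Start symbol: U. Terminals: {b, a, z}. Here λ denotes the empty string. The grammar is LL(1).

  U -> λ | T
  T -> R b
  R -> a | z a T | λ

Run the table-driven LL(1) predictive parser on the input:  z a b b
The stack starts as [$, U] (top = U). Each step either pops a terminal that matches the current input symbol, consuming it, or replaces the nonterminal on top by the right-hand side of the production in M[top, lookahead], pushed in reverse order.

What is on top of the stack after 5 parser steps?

     Stack      Input      Action
  1  $ U        z a b b $  expand U -> T
  2  $ T        z a b b $  expand T -> R b
  3  $ b R      z a b b $  expand R -> z a T
  4  $ b T a z  z a b b $  match z
  5  $ b T a    a b b $    match a
Stack after step 5: $ b T (top = T).

T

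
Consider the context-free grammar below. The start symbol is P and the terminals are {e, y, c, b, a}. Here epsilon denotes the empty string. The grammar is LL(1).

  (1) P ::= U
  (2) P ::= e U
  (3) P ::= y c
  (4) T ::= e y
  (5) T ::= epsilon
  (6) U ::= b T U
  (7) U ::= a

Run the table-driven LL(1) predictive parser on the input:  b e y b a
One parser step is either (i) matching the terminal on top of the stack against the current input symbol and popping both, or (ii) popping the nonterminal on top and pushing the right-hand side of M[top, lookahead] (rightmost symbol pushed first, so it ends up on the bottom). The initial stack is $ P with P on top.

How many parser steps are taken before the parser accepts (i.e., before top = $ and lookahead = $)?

11

      Stack    Input        Action
   1  $ P      b e y b a $  expand P ::= U
   2  $ U      b e y b a $  expand U ::= b T U
   3  $ U T b  b e y b a $  match b
   4  $ U T    e y b a $    expand T ::= e y
   5  $ U y e  e y b a $    match e
   6  $ U y    y b a $      match y
   7  $ U      b a $        expand U ::= b T U
   8  $ U T b  b a $        match b
   9  $ U T    a $          expand T ::= epsilon
  10  $ U      a $          expand U ::= a
  11  $ a      a $          match a
Accept reached after 11 steps.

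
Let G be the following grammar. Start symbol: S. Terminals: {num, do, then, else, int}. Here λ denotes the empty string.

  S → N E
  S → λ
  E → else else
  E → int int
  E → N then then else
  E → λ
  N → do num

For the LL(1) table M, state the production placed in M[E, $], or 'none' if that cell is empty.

E → λ

FIRST(N): from N→do num we get {do}. So FIRST(N) = {do}.
FIRST(S): from S→N E we get {do}; from S→λ we get {λ}. So FIRST(S) = {λ, do}.
FIRST(E): from E→else else we get {else}; from E→int int we get {int}; from E→N then then else we get {do}; from E→λ we get {λ}. So FIRST(E) = {λ, do, else, int}.
FOLLOW(S) includes $ since S is the start symbol.
FOLLOW(S): S appears on no right-hand side. Thus FOLLOW(S) = {$}.
FOLLOW(E): in S→N E, the suffix after E is empty, so FOLLOW(E) ⊇ FOLLOW(S) = {$}. Thus FOLLOW(E) = {$}.
For E → else else: FIRST(else else) = {else}, so it goes in M[E, t] for t ∈ {else}.
For E → int int: FIRST(int int) = {int}, so it goes in M[E, t] for t ∈ {int}.
For E → N then then else: FIRST(N then then else) = {do}, so it goes in M[E, t] for t ∈ {do}.
For E → λ: FIRST(λ) = {λ}, so it goes in M[E, t] for t ∈ {}; since λ ∈ FIRST, also for every t ∈ FOLLOW(E) = {$}.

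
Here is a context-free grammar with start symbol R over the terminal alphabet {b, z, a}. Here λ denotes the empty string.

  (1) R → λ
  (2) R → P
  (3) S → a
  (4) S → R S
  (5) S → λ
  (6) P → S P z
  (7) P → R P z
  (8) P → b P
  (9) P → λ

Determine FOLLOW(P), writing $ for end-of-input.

FIRST(R): from R→λ we get {λ}; from R→P we get {λ, a, b, z}. So FIRST(R) = {λ, a, b, z}.
FIRST(S): from S→a we get {a}; from S→R S we get {λ, a, b, z}; from S→λ we get {λ}. So FIRST(S) = {λ, a, b, z}.
FIRST(P): from P→S P z we get {a, b, z}; from P→R P z we get {a, b, z}; from P→b P we get {b}; from P→λ we get {λ}. So FIRST(P) = {λ, a, b, z}.
FOLLOW(R) includes $ since R is the start symbol.
FOLLOW(S): in S→R S, the suffix after S is empty (adds nothing new); in P→S P z, S is followed by P z with FIRST {a, b, z}. Thus FOLLOW(S) = {a, b, z}.
FOLLOW(R): in S→R S, R is followed by S with FIRST {λ, a, b, z}; in S→R S, the suffix after R is nullable, so FOLLOW(R) ⊇ FOLLOW(S) = {a, b, z}; in P→R P z, R is followed by P z with FIRST {a, b, z}. Thus FOLLOW(R) = {$, a, b, z}.
FOLLOW(P): in R→P, the suffix after P is empty, so FOLLOW(P) ⊇ FOLLOW(R) = {$, a, b, z}; in P→S P z, P is followed by z with FIRST {z}; in P→R P z, P is followed by z with FIRST {z}; in P→b P, the suffix after P is empty (adds nothing new). Thus FOLLOW(P) = {$, a, b, z}.

{$, a, b, z}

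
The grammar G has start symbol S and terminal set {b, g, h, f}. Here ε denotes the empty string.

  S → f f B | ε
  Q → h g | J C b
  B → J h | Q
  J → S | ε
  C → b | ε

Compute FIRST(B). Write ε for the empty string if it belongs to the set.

{b, f, h}

FIRST(S): from S→f f B we get {f}; from S→ε we get {ε}. So FIRST(S) = {ε, f}.
FIRST(C): from C→b we get {b}; from C→ε we get {ε}. So FIRST(C) = {ε, b}.
FIRST(J): from J→S we get {ε, f}; from J→ε we get {ε}. So FIRST(J) = {ε, f}.
FIRST(Q): from Q→h g we get {h}; from Q→J C b we get {b, f}. So FIRST(Q) = {b, f, h}.
FIRST(B): from B→J h we get {f, h}; from B→Q we get {b, f, h}. So FIRST(B) = {b, f, h}.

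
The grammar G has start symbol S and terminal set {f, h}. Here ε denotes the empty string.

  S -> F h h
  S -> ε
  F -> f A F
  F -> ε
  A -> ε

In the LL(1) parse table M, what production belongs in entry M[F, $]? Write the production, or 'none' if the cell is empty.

FIRST(F): from F->f A F we get {f}; from F->ε we get {ε}. So FIRST(F) = {ε, f}.
FIRST(A): from A->ε we get {ε}. So FIRST(A) = {ε}.
FIRST(S): from S->F h h we get {f, h}; from S->ε we get {ε}. So FIRST(S) = {ε, f, h}.
FOLLOW(S) includes $ since S is the start symbol.
FOLLOW(F): in S->F h h, F is followed by h h with FIRST {h}; in F->f A F, the suffix after F is empty (adds nothing new). Thus FOLLOW(F) = {h}.
For F -> f A F: FIRST(f A F) = {f}, so it goes in M[F, t] for t ∈ {f}.
For F -> ε: FIRST(ε) = {ε}, so it goes in M[F, t] for t ∈ {}; since ε ∈ FIRST, also for every t ∈ FOLLOW(F) = {h}.
None of these place a production in M[F, $].

none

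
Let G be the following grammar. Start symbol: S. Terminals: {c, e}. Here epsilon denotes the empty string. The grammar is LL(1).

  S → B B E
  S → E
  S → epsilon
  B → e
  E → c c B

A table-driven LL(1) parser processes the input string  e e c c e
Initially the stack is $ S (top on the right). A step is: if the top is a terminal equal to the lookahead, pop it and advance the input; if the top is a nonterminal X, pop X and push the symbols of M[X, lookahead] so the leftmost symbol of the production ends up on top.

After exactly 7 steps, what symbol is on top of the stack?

step 1: stack=$ S  input=e e c c e $  — expand S → B B E
step 2: stack=$ E B B  input=e e c c e $  — expand B → e
step 3: stack=$ E B e  input=e e c c e $  — match e
step 4: stack=$ E B  input=e c c e $  — expand B → e
step 5: stack=$ E e  input=e c c e $  — match e
step 6: stack=$ E  input=c c e $  — expand E → c c B
step 7: stack=$ B c c  input=c c e $  — match c
Stack after step 7: $ B c (top = c).

c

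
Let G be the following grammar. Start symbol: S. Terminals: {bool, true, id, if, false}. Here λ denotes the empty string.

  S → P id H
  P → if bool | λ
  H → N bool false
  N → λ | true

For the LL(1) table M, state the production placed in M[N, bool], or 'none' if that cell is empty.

N → λ

FIRST(P) = {λ, if}
FIRST(N) = {λ, true}
FIRST(S) = {id, if}  (via P id H)
FIRST(H) = {bool, true}  (via N bool false)
FOLLOW(S) includes $ since S is the start symbol.
FOLLOW(N): in H→N bool false, N is followed by bool false with FIRST {bool}. Thus FOLLOW(N) = {bool}.
For N → λ: FIRST(λ) = {λ}, so it goes in M[N, t] for t ∈ {}; since λ ∈ FIRST, also for every t ∈ FOLLOW(N) = {bool}.
For N → true: FIRST(true) = {true}, so it goes in M[N, t] for t ∈ {true}.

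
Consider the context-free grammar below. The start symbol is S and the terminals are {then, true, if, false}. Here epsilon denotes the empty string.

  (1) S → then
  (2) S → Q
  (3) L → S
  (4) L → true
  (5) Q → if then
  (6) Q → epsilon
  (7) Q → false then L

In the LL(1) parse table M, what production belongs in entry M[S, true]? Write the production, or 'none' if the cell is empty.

FIRST(Q): from Q→if then we get {if}; from Q→epsilon we get {epsilon}; from Q→false then L we get {false}. So FIRST(Q) = {epsilon, false, if}.
FIRST(S): from S→then we get {then}; from S→Q we get {epsilon, false, if}. So FIRST(S) = {epsilon, false, if, then}.
FIRST(L): from L→S we get {epsilon, false, if, then}; from L→true we get {true}. So FIRST(L) = {epsilon, false, if, then, true}.
FOLLOW(S) includes $ since S is the start symbol.
FOLLOW(S): in L→S, the suffix after S is empty, so FOLLOW(S) ⊇ FOLLOW(L) = {$}. Thus FOLLOW(S) = {$}.
FOLLOW(L): in Q→false then L, the suffix after L is empty, so FOLLOW(L) ⊇ FOLLOW(Q) = {$}. Thus FOLLOW(L) = {$}.
For S → then: FIRST(then) = {then}, so it goes in M[S, t] for t ∈ {then}.
For S → Q: FIRST(Q) = {epsilon, false, if}, so it goes in M[S, t] for t ∈ {false, if}; since epsilon ∈ FIRST, also for every t ∈ FOLLOW(S) = {$}.
None of these place a production in M[S, true].

none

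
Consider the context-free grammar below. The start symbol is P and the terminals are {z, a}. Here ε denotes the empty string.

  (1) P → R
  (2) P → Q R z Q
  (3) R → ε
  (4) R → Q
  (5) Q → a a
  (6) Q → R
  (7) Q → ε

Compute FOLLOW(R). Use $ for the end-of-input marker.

FIRST(P) = {ε, a, z}  (via R, Q R z Q)
FIRST(R) = {ε, a}  (via Q)
FIRST(Q) = {ε, a}  (via R)
FOLLOW(P) includes $ since P is the start symbol.
FOLLOW(P): P appears on no right-hand side. Thus FOLLOW(P) = {$}.
FOLLOW(R): in P→R, the suffix after R is empty, so FOLLOW(R) ⊇ FOLLOW(P) = {$}; in P→Q R z Q, R is followed by z Q with FIRST {z}; in Q→R, the suffix after R is empty, so FOLLOW(R) ⊇ FOLLOW(Q) = {$, a, z}. Thus FOLLOW(R) = {$, a, z}.
FOLLOW(Q): in P→Q R z Q (occurrence 1), Q is followed by R z Q with FIRST {a, z}; in P→Q R z Q (occurrence 2), the suffix after Q is empty, so FOLLOW(Q) ⊇ FOLLOW(P) = {$}; in R→Q, the suffix after Q is empty, so FOLLOW(Q) ⊇ FOLLOW(R) = {$, a, z}. Thus FOLLOW(Q) = {$, a, z}.

{$, a, z}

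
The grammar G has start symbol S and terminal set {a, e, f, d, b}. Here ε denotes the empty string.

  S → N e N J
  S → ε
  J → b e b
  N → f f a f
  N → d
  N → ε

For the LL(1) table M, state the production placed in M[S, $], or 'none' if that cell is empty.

FIRST(J): from J→b e b we get {b}. So FIRST(J) = {b}.
FIRST(N): from N→f f a f we get {f}; from N→d we get {d}; from N→ε we get {ε}. So FIRST(N) = {ε, d, f}.
FIRST(S): from S→N e N J we get {d, e, f}; from S→ε we get {ε}. So FIRST(S) = {ε, d, e, f}.
FOLLOW(S) includes $ since S is the start symbol.
FOLLOW(S): S appears on no right-hand side. Thus FOLLOW(S) = {$}.
For S → N e N J: FIRST(N e N J) = {d, e, f}, so it goes in M[S, t] for t ∈ {d, e, f}.
For S → ε: FIRST(ε) = {ε}, so it goes in M[S, t] for t ∈ {}; since ε ∈ FIRST, also for every t ∈ FOLLOW(S) = {$}.

S → ε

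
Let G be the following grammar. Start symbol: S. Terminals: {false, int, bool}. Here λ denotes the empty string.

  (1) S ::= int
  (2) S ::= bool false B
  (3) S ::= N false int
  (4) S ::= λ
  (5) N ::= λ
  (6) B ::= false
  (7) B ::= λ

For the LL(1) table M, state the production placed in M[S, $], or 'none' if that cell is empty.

S ::= λ

FIRST(N): from N::=λ we get {λ}. So FIRST(N) = {λ}.
FIRST(B): from B::=false we get {false}; from B::=λ we get {λ}. So FIRST(B) = {λ, false}.
FIRST(S): from S::=int we get {int}; from S::=bool false B we get {bool}; from S::=N false int we get {false}; from S::=λ we get {λ}. So FIRST(S) = {λ, bool, false, int}.
FOLLOW(S) includes $ since S is the start symbol.
FOLLOW(S): S appears on no right-hand side. Thus FOLLOW(S) = {$}.
For S ::= int: FIRST(int) = {int}, so it goes in M[S, t] for t ∈ {int}.
For S ::= bool false B: FIRST(bool false B) = {bool}, so it goes in M[S, t] for t ∈ {bool}.
For S ::= N false int: FIRST(N false int) = {false}, so it goes in M[S, t] for t ∈ {false}.
For S ::= λ: FIRST(λ) = {λ}, so it goes in M[S, t] for t ∈ {}; since λ ∈ FIRST, also for every t ∈ FOLLOW(S) = {$}.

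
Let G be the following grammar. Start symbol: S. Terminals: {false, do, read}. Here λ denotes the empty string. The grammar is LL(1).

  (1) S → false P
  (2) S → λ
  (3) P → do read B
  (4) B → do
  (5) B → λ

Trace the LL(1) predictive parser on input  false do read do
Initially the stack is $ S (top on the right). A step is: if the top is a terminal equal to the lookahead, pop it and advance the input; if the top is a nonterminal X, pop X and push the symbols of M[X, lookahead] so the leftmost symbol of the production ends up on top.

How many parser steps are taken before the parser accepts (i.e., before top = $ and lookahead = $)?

7

     Stack        Input               Action
  1  $ S          false do read do $  expand S → false P
  2  $ P false    false do read do $  match false
  3  $ P          do read do $        expand P → do read B
  4  $ B read do  do read do $        match do
  5  $ B read     read do $           match read
  6  $ B          do $                expand B → do
  7  $ do         do $                match do
Accept reached after 7 steps.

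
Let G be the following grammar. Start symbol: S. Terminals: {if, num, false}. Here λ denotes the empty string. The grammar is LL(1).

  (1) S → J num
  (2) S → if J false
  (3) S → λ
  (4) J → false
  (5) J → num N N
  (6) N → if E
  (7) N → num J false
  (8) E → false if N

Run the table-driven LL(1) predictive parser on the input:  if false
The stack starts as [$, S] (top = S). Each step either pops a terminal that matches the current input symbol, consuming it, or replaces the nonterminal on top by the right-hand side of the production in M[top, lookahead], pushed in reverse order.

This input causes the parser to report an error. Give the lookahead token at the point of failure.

$

step 1: stack=$ S  input=if false $  — expand S → if J false
step 2: stack=$ false J if  input=if false $  — match if
step 3: stack=$ false J  input=false $  — expand J → false
step 4: stack=$ false false  input=false $  — match false
step 5: stack=$ false  input=$  — error: top is terminal false but lookahead is $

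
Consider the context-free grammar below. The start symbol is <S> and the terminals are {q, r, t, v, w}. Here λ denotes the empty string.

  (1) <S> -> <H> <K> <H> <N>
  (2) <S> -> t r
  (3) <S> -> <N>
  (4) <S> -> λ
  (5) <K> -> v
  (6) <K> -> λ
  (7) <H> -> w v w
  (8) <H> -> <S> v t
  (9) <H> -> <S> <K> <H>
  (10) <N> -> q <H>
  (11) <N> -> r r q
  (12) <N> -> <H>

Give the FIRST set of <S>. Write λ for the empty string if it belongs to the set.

FIRST(<K>) = {λ, v}
FIRST(<S>) = {λ, q, r, t, v, w}  (via <H> <K> <H> <N>, <N>)
FIRST(<H>) = {q, r, t, v, w}  (via <S> v t, <S> <K> <H>)
FIRST(<N>) = {q, r, t, v, w}  (via <H>)

{λ, q, r, t, v, w}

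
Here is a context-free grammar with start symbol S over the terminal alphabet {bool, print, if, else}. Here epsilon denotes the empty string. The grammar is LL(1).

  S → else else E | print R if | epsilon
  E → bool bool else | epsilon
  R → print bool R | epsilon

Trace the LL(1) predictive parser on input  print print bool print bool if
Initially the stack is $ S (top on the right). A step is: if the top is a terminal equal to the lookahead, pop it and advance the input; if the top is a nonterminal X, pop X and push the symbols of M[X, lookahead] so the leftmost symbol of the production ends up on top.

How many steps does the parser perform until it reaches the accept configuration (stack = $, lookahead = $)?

step 1: stack=$ S  input=print print bool print bool if $  — expand S → print R if
step 2: stack=$ if R print  input=print print bool print bool if $  — match print
step 3: stack=$ if R  input=print bool print bool if $  — expand R → print bool R
step 4: stack=$ if R bool print  input=print bool print bool if $  — match print
step 5: stack=$ if R bool  input=bool print bool if $  — match bool
step 6: stack=$ if R  input=print bool if $  — expand R → print bool R
step 7: stack=$ if R bool print  input=print bool if $  — match print
step 8: stack=$ if R bool  input=bool if $  — match bool
step 9: stack=$ if R  input=if $  — expand R → epsilon
step 10: stack=$ if  input=if $  — match if
Accept reached after 10 steps.

10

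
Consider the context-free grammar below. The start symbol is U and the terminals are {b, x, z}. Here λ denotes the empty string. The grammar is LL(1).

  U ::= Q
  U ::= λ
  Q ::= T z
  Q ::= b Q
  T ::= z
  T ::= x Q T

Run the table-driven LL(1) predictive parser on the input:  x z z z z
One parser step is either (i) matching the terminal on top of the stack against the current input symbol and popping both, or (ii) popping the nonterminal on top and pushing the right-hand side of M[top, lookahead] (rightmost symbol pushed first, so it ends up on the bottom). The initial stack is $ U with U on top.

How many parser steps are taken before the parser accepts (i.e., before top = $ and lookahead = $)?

step 1: stack=$ U  input=x z z z z $  — expand U ::= Q
step 2: stack=$ Q  input=x z z z z $  — expand Q ::= T z
step 3: stack=$ z T  input=x z z z z $  — expand T ::= x Q T
step 4: stack=$ z T Q x  input=x z z z z $  — match x
step 5: stack=$ z T Q  input=z z z z $  — expand Q ::= T z
step 6: stack=$ z T z T  input=z z z z $  — expand T ::= z
step 7: stack=$ z T z z  input=z z z z $  — match z
step 8: stack=$ z T z  input=z z z $  — match z
step 9: stack=$ z T  input=z z $  — expand T ::= z
step 10: stack=$ z z  input=z z $  — match z
step 11: stack=$ z  input=z $  — match z
Accept reached after 11 steps.

11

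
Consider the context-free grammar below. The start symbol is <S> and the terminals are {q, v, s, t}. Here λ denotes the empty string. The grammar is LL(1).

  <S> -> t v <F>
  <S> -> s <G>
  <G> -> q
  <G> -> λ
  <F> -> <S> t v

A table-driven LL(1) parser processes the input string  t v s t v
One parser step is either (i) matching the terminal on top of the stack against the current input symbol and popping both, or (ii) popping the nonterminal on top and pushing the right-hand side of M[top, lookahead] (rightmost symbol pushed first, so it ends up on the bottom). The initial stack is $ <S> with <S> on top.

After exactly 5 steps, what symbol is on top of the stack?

step 1: stack=$ <S>  input=t v s t v $  — expand <S> -> t v <F>
step 2: stack=$ <F> v t  input=t v s t v $  — match t
step 3: stack=$ <F> v  input=v s t v $  — match v
step 4: stack=$ <F>  input=s t v $  — expand <F> -> <S> t v
step 5: stack=$ v t <S>  input=s t v $  — expand <S> -> s <G>
Stack after step 5: $ v t <G> s (top = s).

s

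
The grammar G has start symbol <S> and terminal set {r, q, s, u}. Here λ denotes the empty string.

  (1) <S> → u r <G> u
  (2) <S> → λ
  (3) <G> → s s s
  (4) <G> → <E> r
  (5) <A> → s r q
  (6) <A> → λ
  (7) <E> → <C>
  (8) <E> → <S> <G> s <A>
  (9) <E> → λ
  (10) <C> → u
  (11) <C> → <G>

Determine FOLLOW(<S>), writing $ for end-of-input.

FIRST(<S>) = {λ, u}
FIRST(<A>) = {λ, s}
FIRST(<G>) = {r, s, u}  (via <E> r)
FIRST(<C>) = {r, s, u}  (via <G>)
FIRST(<E>) = {λ, r, s, u}  (via <C>, <S> <G> s <A>)
FOLLOW(<S>) includes $ since <S> is the start symbol.
FOLLOW(<S>): in <E>→<S> <G> s <A>, <S> is followed by <G> s <A> with FIRST {r, s, u}. Thus FOLLOW(<S>) = {$, r, s, u}.
FOLLOW(<E>): in <G>→<E> r, <E> is followed by r with FIRST {r}. Thus FOLLOW(<E>) = {r}.
FOLLOW(<A>): in <E>→<S> <G> s <A>, the suffix after <A> is empty, so FOLLOW(<A>) ⊇ FOLLOW(<E>) = {r}. Thus FOLLOW(<A>) = {r}.
FOLLOW(<C>): in <E>→<C>, the suffix after <C> is empty, so FOLLOW(<C>) ⊇ FOLLOW(<E>) = {r}. Thus FOLLOW(<C>) = {r}.
FOLLOW(<G>): in <S>→u r <G> u, <G> is followed by u with FIRST {u}; in <E>→<S> <G> s <A>, <G> is followed by s <A> with FIRST {s}; in <C>→<G>, the suffix after <G> is empty, so FOLLOW(<G>) ⊇ FOLLOW(<C>) = {r}. Thus FOLLOW(<G>) = {r, s, u}.

{$, r, s, u}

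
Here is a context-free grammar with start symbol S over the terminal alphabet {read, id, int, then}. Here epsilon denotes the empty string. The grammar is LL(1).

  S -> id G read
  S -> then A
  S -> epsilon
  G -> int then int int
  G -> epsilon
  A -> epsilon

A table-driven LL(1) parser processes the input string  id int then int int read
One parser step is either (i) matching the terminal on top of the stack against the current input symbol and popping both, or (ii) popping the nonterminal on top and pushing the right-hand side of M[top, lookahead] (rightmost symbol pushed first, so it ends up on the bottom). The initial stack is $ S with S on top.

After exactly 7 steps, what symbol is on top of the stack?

     Stack                    Input                       Action
  1  $ S                      id int then int int read $  expand S -> id G read
  2  $ read G id              id int then int int read $  match id
  3  $ read G                 int then int int read $     expand G -> int then int int
  4  $ read int int then int  int then int int read $     match int
  5  $ read int int then      then int int read $         match then
  6  $ read int int           int int read $              match int
  7  $ read int               int read $                  match int
Stack after step 7: $ read (top = read).

read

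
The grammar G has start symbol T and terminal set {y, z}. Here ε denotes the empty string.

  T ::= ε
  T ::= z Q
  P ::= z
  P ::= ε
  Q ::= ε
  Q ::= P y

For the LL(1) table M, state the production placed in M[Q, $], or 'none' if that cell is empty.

FIRST(T): from T::=ε we get {ε}; from T::=z Q we get {z}. So FIRST(T) = {ε, z}.
FIRST(P): from P::=z we get {z}; from P::=ε we get {ε}. So FIRST(P) = {ε, z}.
FIRST(Q): from Q::=ε we get {ε}; from Q::=P y we get {y, z}. So FIRST(Q) = {ε, y, z}.
FOLLOW(T) includes $ since T is the start symbol.
FOLLOW(T): T appears on no right-hand side. Thus FOLLOW(T) = {$}.
FOLLOW(Q): in T::=z Q, the suffix after Q is empty, so FOLLOW(Q) ⊇ FOLLOW(T) = {$}. Thus FOLLOW(Q) = {$}.
For Q ::= ε: FIRST(ε) = {ε}, so it goes in M[Q, t] for t ∈ {}; since ε ∈ FIRST, also for every t ∈ FOLLOW(Q) = {$}.
For Q ::= P y: FIRST(P y) = {y, z}, so it goes in M[Q, t] for t ∈ {y, z}.

Q ::= ε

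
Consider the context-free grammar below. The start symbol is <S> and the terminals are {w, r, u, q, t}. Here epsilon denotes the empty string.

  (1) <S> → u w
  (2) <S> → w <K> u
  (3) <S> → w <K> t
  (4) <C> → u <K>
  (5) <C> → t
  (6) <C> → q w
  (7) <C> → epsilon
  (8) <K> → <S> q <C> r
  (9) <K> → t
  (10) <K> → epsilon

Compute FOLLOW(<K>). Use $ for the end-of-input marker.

FIRST(<S>): from <S>→u w we get {u}; from <S>→w <K> u we get {w}; from <S>→w <K> t we get {w}. So FIRST(<S>) = {u, w}.
FIRST(<C>): from <C>→u <K> we get {u}; from <C>→t we get {t}; from <C>→q w we get {q}; from <C>→epsilon we get {epsilon}. So FIRST(<C>) = {epsilon, q, t, u}.
FIRST(<K>): from <K>→<S> q <C> r we get {u, w}; from <K>→t we get {t}; from <K>→epsilon we get {epsilon}. So FIRST(<K>) = {epsilon, t, u, w}.
FOLLOW(<S>) includes $ since <S> is the start symbol.
FOLLOW(<S>): in <K>→<S> q <C> r, <S> is followed by q <C> r with FIRST {q}. Thus FOLLOW(<S>) = {$, q}.
FOLLOW(<C>): in <K>→<S> q <C> r, <C> is followed by r with FIRST {r}. Thus FOLLOW(<C>) = {r}.
FOLLOW(<K>): in <S>→w <K> u, <K> is followed by u with FIRST {u}; in <S>→w <K> t, <K> is followed by t with FIRST {t}; in <C>→u <K>, the suffix after <K> is empty, so FOLLOW(<K>) ⊇ FOLLOW(<C>) = {r}. Thus FOLLOW(<K>) = {r, t, u}.

{r, t, u}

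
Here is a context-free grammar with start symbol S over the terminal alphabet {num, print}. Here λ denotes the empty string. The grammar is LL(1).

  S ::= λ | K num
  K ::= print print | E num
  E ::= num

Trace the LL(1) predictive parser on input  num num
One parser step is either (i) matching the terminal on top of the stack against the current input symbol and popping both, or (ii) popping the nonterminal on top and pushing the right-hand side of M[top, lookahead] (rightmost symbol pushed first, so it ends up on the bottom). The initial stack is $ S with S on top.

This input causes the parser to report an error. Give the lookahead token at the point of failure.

$

     Stack          Input      Action
  1  $ S            num num $  expand S ::= K num
  2  $ num K        num num $  expand K ::= E num
  3  $ num num E    num num $  expand E ::= num
  4  $ num num num  num num $  match num
  5  $ num num      num $      match num
  6  $ num          $          error: top is terminal num but lookahead is $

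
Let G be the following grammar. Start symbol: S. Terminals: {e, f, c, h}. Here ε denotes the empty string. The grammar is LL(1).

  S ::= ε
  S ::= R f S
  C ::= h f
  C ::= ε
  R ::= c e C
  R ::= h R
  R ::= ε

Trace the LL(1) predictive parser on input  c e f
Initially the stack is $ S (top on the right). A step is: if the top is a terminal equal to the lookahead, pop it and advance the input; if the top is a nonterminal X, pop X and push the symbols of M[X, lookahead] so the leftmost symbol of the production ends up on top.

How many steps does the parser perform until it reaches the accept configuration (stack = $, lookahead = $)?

step 1: stack=$ S  input=c e f $  — expand S ::= R f S
step 2: stack=$ S f R  input=c e f $  — expand R ::= c e C
step 3: stack=$ S f C e c  input=c e f $  — match c
step 4: stack=$ S f C e  input=e f $  — match e
step 5: stack=$ S f C  input=f $  — expand C ::= ε
step 6: stack=$ S f  input=f $  — match f
step 7: stack=$ S  input=$  — expand S ::= ε
Accept reached after 7 steps.

7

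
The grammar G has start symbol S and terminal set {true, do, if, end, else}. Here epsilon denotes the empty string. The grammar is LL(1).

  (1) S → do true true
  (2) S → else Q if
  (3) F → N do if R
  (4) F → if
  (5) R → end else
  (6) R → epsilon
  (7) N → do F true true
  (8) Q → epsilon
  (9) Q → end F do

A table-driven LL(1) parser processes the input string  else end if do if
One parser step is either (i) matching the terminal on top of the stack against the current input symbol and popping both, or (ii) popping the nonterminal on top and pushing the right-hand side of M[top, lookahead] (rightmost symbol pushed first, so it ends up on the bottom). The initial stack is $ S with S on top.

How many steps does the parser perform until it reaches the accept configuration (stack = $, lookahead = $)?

8

step 1: stack=$ S  input=else end if do if $  — expand S → else Q if
step 2: stack=$ if Q else  input=else end if do if $  — match else
step 3: stack=$ if Q  input=end if do if $  — expand Q → end F do
step 4: stack=$ if do F end  input=end if do if $  — match end
step 5: stack=$ if do F  input=if do if $  — expand F → if
step 6: stack=$ if do if  input=if do if $  — match if
step 7: stack=$ if do  input=do if $  — match do
step 8: stack=$ if  input=if $  — match if
Accept reached after 8 steps.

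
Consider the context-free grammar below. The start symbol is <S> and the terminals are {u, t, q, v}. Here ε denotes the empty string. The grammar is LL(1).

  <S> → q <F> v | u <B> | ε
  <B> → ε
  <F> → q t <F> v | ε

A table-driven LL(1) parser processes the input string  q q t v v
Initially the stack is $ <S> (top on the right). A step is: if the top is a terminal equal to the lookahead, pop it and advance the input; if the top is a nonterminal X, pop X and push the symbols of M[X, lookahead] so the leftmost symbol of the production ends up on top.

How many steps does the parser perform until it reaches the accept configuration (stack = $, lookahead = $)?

step 1: stack=$ <S>  input=q q t v v $  — expand <S> → q <F> v
step 2: stack=$ v <F> q  input=q q t v v $  — match q
step 3: stack=$ v <F>  input=q t v v $  — expand <F> → q t <F> v
step 4: stack=$ v v <F> t q  input=q t v v $  — match q
step 5: stack=$ v v <F> t  input=t v v $  — match t
step 6: stack=$ v v <F>  input=v v $  — expand <F> → ε
step 7: stack=$ v v  input=v v $  — match v
step 8: stack=$ v  input=v $  — match v
Accept reached after 8 steps.

8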